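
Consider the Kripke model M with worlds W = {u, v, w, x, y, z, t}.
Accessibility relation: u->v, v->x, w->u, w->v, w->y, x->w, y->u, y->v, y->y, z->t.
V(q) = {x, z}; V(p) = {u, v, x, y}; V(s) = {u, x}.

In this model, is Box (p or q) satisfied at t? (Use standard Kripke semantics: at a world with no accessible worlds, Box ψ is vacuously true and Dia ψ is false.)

Yes

At t: no accessible worlds, so Box (p or q) holds vacuously.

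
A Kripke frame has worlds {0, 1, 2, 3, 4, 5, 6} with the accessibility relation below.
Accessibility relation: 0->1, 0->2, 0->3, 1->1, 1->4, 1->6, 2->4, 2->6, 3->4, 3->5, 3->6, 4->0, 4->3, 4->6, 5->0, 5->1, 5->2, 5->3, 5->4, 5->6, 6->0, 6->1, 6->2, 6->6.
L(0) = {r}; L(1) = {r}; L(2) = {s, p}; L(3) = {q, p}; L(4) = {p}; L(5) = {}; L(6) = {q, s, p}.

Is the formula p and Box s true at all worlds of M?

Let φ = p and Box s. Evaluate φ at each world:
  0 (successors {1, 2, 3}): φ is false.
  1 (successors {1, 4, 6}): φ is false.
  2 (successors {4, 6}): φ is false.
  3 (successors {4, 5, 6}): φ is false.
  4 (successors {0, 3, 6}): φ is false.
  5 (successors {0, 1, 2, 3, 4, 6}): φ is false.
  6 (successors {0, 1, 2, 6}): φ is false.
Detail at 0 (counterexample):
  At 0: p is false, Box s is false, so p and Box s is false.
    At 0: Box s requires s at every successor {1, 2, 3}.
      s fails at 1, so Box s is false at 0.

No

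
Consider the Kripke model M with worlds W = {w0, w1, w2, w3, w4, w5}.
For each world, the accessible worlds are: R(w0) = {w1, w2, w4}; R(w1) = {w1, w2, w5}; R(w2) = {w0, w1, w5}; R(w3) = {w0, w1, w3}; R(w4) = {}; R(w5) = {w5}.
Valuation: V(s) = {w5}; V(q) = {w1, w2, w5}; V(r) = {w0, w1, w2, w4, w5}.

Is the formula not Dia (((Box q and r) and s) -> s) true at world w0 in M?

At w0: Dia (((Box q and r) and s) -> s) is true, so not Dia (((Box q and r) and s) -> s) is false.
  At w0: Dia (((Box q and r) and s) -> s) requires ((Box q and r) and s) -> s at some successor in {w1, w2, w4}.
    ((Box q and r) and s) -> s holds at w1, so Dia (((Box q and r) and s) -> s) is true at w0.
      At w1: (Box q and r) and s is false, s is false, so ((Box q and r) and s) -> s is true.

No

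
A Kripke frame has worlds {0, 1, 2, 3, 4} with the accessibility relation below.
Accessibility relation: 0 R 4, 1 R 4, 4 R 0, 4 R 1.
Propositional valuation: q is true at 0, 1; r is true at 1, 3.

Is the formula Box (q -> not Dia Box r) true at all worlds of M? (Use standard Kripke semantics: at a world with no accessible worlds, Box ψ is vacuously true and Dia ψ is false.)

Yes

Recall that Box ψ holds at a world iff ψ holds at every accessible world, and Dia ψ holds iff ψ holds at some accessible world.
Let φ = Box (q -> not Dia Box r). Evaluate φ at each world:
  0 (successors {4}): φ is true.
  1 (successors {4}): φ is true.
  2 (successors ∅): φ is true.
  3 (successors ∅): φ is true.
  4 (successors {0, 1}): φ is true.
For instance, at 0:
  At 0: Box (q -> not Dia Box r) requires q -> not Dia Box r at every successor {4}.
      At 4: q is false, not Dia Box r is true, so q -> not Dia Box r is true.
  So Box (q -> not Dia Box r) is true at 0.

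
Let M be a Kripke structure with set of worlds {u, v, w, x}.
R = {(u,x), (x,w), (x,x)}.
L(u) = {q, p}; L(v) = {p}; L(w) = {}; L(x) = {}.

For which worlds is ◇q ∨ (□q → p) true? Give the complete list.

u, v, x

Recall that □ψ holds at a world iff ψ holds at every accessible world, and ◇ψ holds iff ψ holds at some accessible world.
Let φ = ◇q ∨ (□q → p). Evaluate φ at each world:
  u (successors {x}): φ is true.
  v (successors ∅): φ is true.
  w (successors ∅): φ is false.
  x (successors {w, x}): φ is true.
For instance, at u:
  At u: ◇q is false, □q → p is true, so ◇q ∨ (□q → p) is true.
    At u: ◇q requires q at some successor in {x}.
      At x: q is false.
    So ◇q is false at u.
    At u: □q is false, p is true, so □q → p is true.
      At u: □q requires q at every successor {x}.
        q fails at x, so □q is false at u.
Satisfying worlds: {u, v, x}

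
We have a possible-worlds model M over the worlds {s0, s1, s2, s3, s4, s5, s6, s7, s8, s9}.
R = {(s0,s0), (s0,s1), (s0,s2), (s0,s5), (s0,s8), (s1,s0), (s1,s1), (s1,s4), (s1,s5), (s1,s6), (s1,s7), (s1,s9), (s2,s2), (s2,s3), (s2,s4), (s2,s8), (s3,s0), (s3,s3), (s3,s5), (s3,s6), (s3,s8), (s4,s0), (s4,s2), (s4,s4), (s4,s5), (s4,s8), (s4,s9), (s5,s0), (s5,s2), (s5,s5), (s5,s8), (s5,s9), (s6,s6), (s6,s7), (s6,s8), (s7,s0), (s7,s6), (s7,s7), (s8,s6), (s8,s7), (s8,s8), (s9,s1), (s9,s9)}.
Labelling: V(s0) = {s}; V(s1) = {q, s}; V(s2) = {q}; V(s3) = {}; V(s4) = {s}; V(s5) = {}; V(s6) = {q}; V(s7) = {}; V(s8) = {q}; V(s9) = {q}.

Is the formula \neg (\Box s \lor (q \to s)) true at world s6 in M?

At s6: \Box s \lor (q \to s) is false, so \neg (\Box s \lor (q \to s)) is true.
  At s6: \Box s is false, q \to s is false, so \Box s \lor (q \to s) is false.
    At s6: \Box s requires s at every successor {s6, s7, s8}.
      s fails at s6, so \Box s is false at s6.

Yes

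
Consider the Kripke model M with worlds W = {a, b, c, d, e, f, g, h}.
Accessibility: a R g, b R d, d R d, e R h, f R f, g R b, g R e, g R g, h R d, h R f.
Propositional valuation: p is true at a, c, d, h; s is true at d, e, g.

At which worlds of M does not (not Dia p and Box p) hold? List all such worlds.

a, b, d, e, f, g, h

Let φ = not (not Dia p and Box p). Evaluate φ at each world:
  a (successors {g}): φ is true.
  b (successors {d}): φ is true.
  c (successors ∅): φ is false.
  d (successors {d}): φ is true.
  e (successors {h}): φ is true.
  f (successors {f}): φ is true.
  g (successors {b, e, g}): φ is true.
  h (successors {d, f}): φ is true.
For instance, at h:
  At h: not Dia p and Box p is false, so not (not Dia p and Box p) is true.
    At h: not Dia p is false, Box p is false, so not Dia p and Box p is false.
      At h: Dia p is true, so not Dia p is false.
      At h: Box p requires p at every successor {d, f}.
        p fails at f, so Box p is false at h.
Satisfying worlds: {a, b, d, e, f, g, h}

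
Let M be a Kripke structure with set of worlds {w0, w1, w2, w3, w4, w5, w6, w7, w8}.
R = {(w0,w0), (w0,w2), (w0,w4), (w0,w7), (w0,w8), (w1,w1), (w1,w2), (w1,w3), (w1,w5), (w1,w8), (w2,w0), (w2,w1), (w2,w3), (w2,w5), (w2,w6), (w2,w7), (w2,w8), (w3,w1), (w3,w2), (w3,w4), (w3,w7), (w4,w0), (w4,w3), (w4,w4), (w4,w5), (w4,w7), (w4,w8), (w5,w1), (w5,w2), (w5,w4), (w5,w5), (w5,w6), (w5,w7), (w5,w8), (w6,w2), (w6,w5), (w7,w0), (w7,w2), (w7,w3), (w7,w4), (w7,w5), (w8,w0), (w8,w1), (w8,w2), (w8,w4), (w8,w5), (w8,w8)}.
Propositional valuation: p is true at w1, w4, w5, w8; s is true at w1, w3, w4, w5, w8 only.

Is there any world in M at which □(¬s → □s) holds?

Let φ = □(¬s → □s). Evaluate φ at each world:
  w0 (successors {w0, w2, w4, w7, w8}): φ is false.
  w1 (successors {w1, w2, w3, w5, w8}): φ is false.
  w2 (successors {w0, w1, w3, w5, w6, w7, w8}): φ is false.
  w3 (successors {w1, w2, w4, w7}): φ is false.
  w4 (successors {w0, w3, w4, w5, w7, w8}): φ is false.
  w5 (successors {w1, w2, w4, w5, w6, w7, w8}): φ is false.
  w6 (successors {w2, w5}): φ is false.
  w7 (successors {w0, w2, w3, w4, w5}): φ is false.
  w8 (successors {w0, w1, w2, w4, w5, w8}): φ is false.
For instance, at w2:
  At w2: □(¬s → □s) requires ¬s → □s at every successor {w0, w1, w3, w5, w6, w7, w8}.
    ¬s → □s fails at w0, so □(¬s → □s) is false at w2.
      At w0: ¬s is true, □s is false, so ¬s → □s is false.

No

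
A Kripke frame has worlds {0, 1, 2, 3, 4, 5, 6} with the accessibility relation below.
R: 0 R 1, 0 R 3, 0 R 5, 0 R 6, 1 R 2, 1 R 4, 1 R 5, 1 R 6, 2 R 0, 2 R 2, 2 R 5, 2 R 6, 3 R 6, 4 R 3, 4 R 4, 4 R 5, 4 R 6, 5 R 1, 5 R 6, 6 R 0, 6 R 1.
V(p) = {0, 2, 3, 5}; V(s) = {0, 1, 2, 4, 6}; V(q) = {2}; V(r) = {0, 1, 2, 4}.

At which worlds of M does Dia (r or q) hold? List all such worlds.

0, 1, 2, 4, 5, 6

Let φ = Dia (r or q). Evaluate φ at each world:
  0 (successors {1, 3, 5, 6}): φ is true.
  1 (successors {2, 4, 5, 6}): φ is true.
  2 (successors {0, 2, 5, 6}): φ is true.
  3 (successors {6}): φ is false.
  4 (successors {3, 4, 5, 6}): φ is true.
  5 (successors {1, 6}): φ is true.
  6 (successors {0, 1}): φ is true.
For instance, at 5:
  At 5: Dia (r or q) requires r or q at some successor in {1, 6}.
    r or q holds at 1, so Dia (r or q) is true at 5.
Satisfying worlds: {0, 1, 2, 4, 5, 6}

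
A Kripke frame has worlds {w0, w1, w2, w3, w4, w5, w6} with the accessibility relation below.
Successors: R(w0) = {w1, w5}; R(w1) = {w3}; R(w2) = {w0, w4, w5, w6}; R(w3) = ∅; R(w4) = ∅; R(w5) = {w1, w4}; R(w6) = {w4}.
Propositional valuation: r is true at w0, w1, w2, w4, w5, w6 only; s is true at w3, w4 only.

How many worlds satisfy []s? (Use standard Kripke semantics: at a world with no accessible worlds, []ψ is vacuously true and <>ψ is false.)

4

Let φ = []s. Evaluate φ at each world:
  w0 (successors {w1, w5}): φ is false.
  w1 (successors {w3}): φ is true.
  w2 (successors {w0, w4, w5, w6}): φ is false.
  w3 (successors ∅): φ is true.
  w4 (successors ∅): φ is true.
  w5 (successors {w1, w4}): φ is false.
  w6 (successors {w4}): φ is true.
For instance, at w5:
  At w5: []s requires s at every successor {w1, w4}.
    s fails at w1, so []s is false at w5.
Satisfying worlds: {w1, w3, w4, w6}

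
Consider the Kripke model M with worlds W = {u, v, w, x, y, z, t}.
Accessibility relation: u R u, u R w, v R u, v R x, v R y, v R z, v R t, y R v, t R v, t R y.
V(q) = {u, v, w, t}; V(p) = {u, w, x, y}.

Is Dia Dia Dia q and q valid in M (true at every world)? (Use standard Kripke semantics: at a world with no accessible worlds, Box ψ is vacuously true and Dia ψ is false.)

Let φ = Dia Dia Dia q and q. Evaluate φ at each world:
  u (successors {u, w}): φ is true.
  v (successors {u, x, y, z, t}): φ is true.
  w (successors ∅): φ is false.
  x (successors ∅): φ is false.
  y (successors {v}): φ is false.
  z (successors ∅): φ is false.
  t (successors {v, y}): φ is true.
Detail at w (counterexample):
  At w: Dia Dia Dia q is false, q is true, so Dia Dia Dia q and q is false.
    At w: no accessible worlds, so Dia Dia Dia q is false.

No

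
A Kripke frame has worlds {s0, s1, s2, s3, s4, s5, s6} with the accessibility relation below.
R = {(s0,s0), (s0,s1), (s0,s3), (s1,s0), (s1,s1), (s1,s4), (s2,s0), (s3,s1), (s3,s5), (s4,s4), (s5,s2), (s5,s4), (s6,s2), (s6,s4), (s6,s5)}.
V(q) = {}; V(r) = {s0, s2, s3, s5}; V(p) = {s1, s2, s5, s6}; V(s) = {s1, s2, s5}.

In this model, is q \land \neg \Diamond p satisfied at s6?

At s6: q is false, \neg \Diamond p is false, so q \land \neg \Diamond p is false.
  At s6: \Diamond p is true, so \neg \Diamond p is false.
    At s6: \Diamond p requires p at some successor in {s2, s4, s5}.
      p holds at s2, so \Diamond p is true at s6.

No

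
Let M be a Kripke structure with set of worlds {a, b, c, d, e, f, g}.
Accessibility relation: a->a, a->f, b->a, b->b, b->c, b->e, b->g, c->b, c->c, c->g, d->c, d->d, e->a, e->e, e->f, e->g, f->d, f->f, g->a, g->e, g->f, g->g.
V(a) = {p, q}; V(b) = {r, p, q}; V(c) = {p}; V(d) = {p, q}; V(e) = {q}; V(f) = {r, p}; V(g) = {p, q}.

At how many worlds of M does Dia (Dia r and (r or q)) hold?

Let φ = Dia (Dia r and (r or q)). Evaluate φ at each world:
  a (successors {a, f}): φ is true.
  b (successors {a, b, c, e, g}): φ is true.
  c (successors {b, c, g}): φ is true.
  d (successors {c, d}): φ is false.
  e (successors {a, e, f, g}): φ is true.
  f (successors {d, f}): φ is true.
  g (successors {a, e, f, g}): φ is true.
For instance, at e:
  At e: Dia (Dia r and (r or q)) requires Dia r and (r or q) at some successor in {a, e, f, g}.
    Dia r and (r or q) holds at a, so Dia (Dia r and (r or q)) is true at e.
      At a: Dia r is true, r or q is true, so Dia r and (r or q) is true.
Satisfying worlds: {a, b, c, e, f, g}

6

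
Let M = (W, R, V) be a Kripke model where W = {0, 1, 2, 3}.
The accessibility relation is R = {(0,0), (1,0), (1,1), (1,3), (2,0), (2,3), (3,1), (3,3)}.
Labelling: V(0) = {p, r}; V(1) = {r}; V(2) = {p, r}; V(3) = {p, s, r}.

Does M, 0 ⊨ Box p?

Yes

Recall that Box ψ holds at a world iff ψ holds at every accessible world, and Dia ψ holds iff ψ holds at some accessible world.
At 0: Box p requires p at every successor {0}.
  At 0: p is true.
So Box p is true at 0.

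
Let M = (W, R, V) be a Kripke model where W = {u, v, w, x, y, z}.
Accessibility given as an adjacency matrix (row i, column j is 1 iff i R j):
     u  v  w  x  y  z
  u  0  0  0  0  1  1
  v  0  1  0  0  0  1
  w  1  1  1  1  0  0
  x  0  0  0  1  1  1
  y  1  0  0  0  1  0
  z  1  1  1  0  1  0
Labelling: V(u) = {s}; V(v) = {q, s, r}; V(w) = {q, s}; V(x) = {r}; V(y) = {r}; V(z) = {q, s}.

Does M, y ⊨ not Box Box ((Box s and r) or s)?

Recall that Box ψ holds at a world iff ψ holds at every accessible world, and Dia ψ holds iff ψ holds at some accessible world.
At y: Box Box ((Box s and r) or s) is false, so not Box Box ((Box s and r) or s) is true.
  At y: Box Box ((Box s and r) or s) requires Box ((Box s and r) or s) at every successor {u, y}.
    Box ((Box s and r) or s) fails at u, so Box Box ((Box s and r) or s) is false at y.
      At u: Box ((Box s and r) or s) requires (Box s and r) or s at every successor {y, z}.
        (Box s and r) or s fails at y, so Box ((Box s and r) or s) is false at u.

Yes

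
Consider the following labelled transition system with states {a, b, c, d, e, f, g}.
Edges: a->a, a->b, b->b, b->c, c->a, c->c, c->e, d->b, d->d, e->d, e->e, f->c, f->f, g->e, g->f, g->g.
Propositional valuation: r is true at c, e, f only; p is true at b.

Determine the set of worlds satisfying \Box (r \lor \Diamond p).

a, b, c, d, e, f

Let φ = \Box (r \lor \Diamond p). Evaluate φ at each world:
  a (successors {a, b}): φ is true.
  b (successors {b, c}): φ is true.
  c (successors {a, c, e}): φ is true.
  d (successors {b, d}): φ is true.
  e (successors {d, e}): φ is true.
  f (successors {c, f}): φ is true.
  g (successors {e, f, g}): φ is false.
For instance, at c:
  At c: \Box (r \lor \Diamond p) requires r \lor \Diamond p at every successor {a, c, e}.
      At a: r is false, \Diamond p is true, so r \lor \Diamond p is true.
      At c: r is true, \Diamond p is false, so r \lor \Diamond p is true.
      At e: r is true, \Diamond p is false, so r \lor \Diamond p is true.
  So \Box (r \lor \Diamond p) is true at c.
Satisfying worlds: {a, b, c, d, e, f}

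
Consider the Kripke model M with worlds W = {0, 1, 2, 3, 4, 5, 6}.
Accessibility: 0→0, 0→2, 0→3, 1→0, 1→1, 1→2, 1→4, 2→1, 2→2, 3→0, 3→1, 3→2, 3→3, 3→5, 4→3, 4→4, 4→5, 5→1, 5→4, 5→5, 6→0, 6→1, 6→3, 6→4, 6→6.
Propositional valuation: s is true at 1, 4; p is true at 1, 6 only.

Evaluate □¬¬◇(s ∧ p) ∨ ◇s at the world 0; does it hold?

At 0: □¬¬◇(s ∧ p) is false, ◇s is false, so □¬¬◇(s ∧ p) ∨ ◇s is false.
  At 0: □¬¬◇(s ∧ p) requires ¬¬◇(s ∧ p) at every successor {0, 2, 3}.
    ¬¬◇(s ∧ p) fails at 0, so □¬¬◇(s ∧ p) is false at 0.
      At 0: ¬◇(s ∧ p) is true, so ¬¬◇(s ∧ p) is false.
  At 0: ◇s requires s at some successor in {0, 2, 3}.
    At 0: s is false.
    At 2: s is false.
    At 3: s is false.
  So ◇s is false at 0.

No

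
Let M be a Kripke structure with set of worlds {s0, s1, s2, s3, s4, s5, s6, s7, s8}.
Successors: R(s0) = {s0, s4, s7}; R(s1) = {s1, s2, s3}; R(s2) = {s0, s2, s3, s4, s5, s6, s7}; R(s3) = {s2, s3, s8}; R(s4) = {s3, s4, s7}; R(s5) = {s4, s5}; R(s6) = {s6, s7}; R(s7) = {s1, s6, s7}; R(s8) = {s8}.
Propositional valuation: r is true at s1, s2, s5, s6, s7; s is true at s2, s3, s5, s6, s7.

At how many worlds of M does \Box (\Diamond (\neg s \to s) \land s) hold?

Recall that \Box ψ holds at a world iff ψ holds at every accessible world, and \Diamond ψ holds iff ψ holds at some accessible world.
Let φ = \Box (\Diamond (\neg s \to s) \land s). Evaluate φ at each world:
  s0 (successors {s0, s4, s7}): φ is false.
  s1 (successors {s1, s2, s3}): φ is false.
  s2 (successors {s0, s2, s3, s4, s5, s6, s7}): φ is false.
  s3 (successors {s2, s3, s8}): φ is false.
  s4 (successors {s3, s4, s7}): φ is false.
  s5 (successors {s4, s5}): φ is false.
  s6 (successors {s6, s7}): φ is true.
  s7 (successors {s1, s6, s7}): φ is false.
  s8 (successors {s8}): φ is false.
For instance, at s4:
  At s4: \Box (\Diamond (\neg s \to s) \land s) requires \Diamond (\neg s \to s) \land s at every successor {s3, s4, s7}.
    \Diamond (\neg s \to s) \land s fails at s4, so \Box (\Diamond (\neg s \to s) \land s) is false at s4.
      At s4: \Diamond (\neg s \to s) is true, s is false, so \Diamond (\neg s \to s) \land s is false.
Satisfying worlds: {s6}

1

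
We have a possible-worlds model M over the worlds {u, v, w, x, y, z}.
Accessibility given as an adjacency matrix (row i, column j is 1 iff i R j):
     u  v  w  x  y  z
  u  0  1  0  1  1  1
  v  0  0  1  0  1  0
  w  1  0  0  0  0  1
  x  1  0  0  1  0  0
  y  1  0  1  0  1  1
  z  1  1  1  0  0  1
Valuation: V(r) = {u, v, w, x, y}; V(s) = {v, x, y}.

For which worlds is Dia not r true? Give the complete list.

Let φ = Dia not r. Evaluate φ at each world:
  u (successors {v, x, y, z}): φ is true.
  v (successors {w, y}): φ is false.
  w (successors {u, z}): φ is true.
  x (successors {u, x}): φ is false.
  y (successors {u, w, y, z}): φ is true.
  z (successors {u, v, w, z}): φ is true.
For instance, at u:
  At u: Dia not r requires not r at some successor in {v, x, y, z}.
    not r holds at z, so Dia not r is true at u.
Satisfying worlds: {u, w, y, z}

u, w, y, z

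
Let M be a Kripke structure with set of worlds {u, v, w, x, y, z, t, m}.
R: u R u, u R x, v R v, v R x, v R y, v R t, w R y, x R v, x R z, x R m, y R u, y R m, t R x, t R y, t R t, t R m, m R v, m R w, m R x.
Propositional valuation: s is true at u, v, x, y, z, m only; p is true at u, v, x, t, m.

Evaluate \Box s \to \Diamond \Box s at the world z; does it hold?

At z: \Box s is true, \Diamond \Box s is false, so \Box s \to \Diamond \Box s is false.
  At z: no accessible worlds, so \Box s holds vacuously.
  At z: no accessible worlds, so \Diamond \Box s is false.

No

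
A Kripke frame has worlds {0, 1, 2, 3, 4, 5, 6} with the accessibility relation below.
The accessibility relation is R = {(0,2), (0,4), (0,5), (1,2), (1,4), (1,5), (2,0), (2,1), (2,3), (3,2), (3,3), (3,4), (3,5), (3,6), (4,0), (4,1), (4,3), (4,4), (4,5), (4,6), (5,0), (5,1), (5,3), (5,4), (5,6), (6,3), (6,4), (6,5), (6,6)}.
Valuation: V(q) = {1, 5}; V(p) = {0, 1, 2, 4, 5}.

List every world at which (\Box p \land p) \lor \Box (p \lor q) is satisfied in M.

0, 1

Let φ = (\Box p \land p) \lor \Box (p \lor q). Evaluate φ at each world:
  0 (successors {2, 4, 5}): φ is true.
  1 (successors {2, 4, 5}): φ is true.
  2 (successors {0, 1, 3}): φ is false.
  3 (successors {2, 3, 4, 5, 6}): φ is false.
  4 (successors {0, 1, 3, 4, 5, 6}): φ is false.
  5 (successors {0, 1, 3, 4, 6}): φ is false.
  6 (successors {3, 4, 5, 6}): φ is false.
For instance, at 4:
  At 4: \Box p \land p is false, \Box (p \lor q) is false, so (\Box p \land p) \lor \Box (p \lor q) is false.
    At 4: \Box p is false, p is true, so \Box p \land p is false.
      At 4: \Box p requires p at every successor {0, 1, 3, 4, 5, 6}.
        p fails at 3, so \Box p is false at 4.
    At 4: \Box (p \lor q) requires p \lor q at every successor {0, 1, 3, 4, 5, 6}.
      p \lor q fails at 3, so \Box (p \lor q) is false at 4.
Satisfying worlds: {0, 1}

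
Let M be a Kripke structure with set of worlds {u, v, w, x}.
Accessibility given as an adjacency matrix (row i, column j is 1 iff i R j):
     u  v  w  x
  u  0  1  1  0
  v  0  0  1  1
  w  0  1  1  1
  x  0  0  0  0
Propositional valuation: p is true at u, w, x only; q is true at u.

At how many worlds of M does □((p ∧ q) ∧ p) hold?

Recall that □ψ holds at a world iff ψ holds at every accessible world, and ◇ψ holds iff ψ holds at some accessible world.
Let φ = □((p ∧ q) ∧ p). Evaluate φ at each world:
  u (successors {v, w}): φ is false.
  v (successors {w, x}): φ is false.
  w (successors {v, w, x}): φ is false.
  x (successors ∅): φ is true.
For instance, at v:
  At v: □((p ∧ q) ∧ p) requires (p ∧ q) ∧ p at every successor {w, x}.
    (p ∧ q) ∧ p fails at w, so □((p ∧ q) ∧ p) is false at v.
Satisfying worlds: {x}

1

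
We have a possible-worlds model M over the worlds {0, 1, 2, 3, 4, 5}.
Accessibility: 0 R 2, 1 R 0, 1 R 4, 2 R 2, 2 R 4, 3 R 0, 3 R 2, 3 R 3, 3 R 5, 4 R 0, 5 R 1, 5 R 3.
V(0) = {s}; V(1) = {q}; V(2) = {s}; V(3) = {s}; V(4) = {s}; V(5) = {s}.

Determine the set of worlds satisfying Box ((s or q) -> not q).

0, 1, 2, 3, 4

Let φ = Box ((s or q) -> not q). Evaluate φ at each world:
  0 (successors {2}): φ is true.
  1 (successors {0, 4}): φ is true.
  2 (successors {2, 4}): φ is true.
  3 (successors {0, 2, 3, 5}): φ is true.
  4 (successors {0}): φ is true.
  5 (successors {1, 3}): φ is false.
For instance, at 1:
  At 1: Box ((s or q) -> not q) requires (s or q) -> not q at every successor {0, 4}.
    At 0: (s or q) -> not q is true.
    At 4: (s or q) -> not q is true.
  So Box ((s or q) -> not q) is true at 1.
Satisfying worlds: {0, 1, 2, 3, 4}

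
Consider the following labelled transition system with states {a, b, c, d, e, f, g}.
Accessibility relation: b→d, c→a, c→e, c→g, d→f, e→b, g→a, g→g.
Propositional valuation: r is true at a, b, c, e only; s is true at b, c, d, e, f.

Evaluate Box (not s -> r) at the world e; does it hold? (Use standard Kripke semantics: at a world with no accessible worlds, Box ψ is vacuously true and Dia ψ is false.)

Yes

At e: Box (not s -> r) requires not s -> r at every successor {b}.
  At b: not s -> r is true.
So Box (not s -> r) is true at e.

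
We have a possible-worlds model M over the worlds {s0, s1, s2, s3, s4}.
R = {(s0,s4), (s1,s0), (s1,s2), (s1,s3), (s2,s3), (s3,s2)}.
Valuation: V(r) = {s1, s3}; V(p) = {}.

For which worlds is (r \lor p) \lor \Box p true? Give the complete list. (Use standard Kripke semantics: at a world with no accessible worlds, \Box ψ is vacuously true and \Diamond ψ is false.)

Let φ = (r \lor p) \lor \Box p. Evaluate φ at each world:
  s0 (successors {s4}): φ is false.
  s1 (successors {s0, s2, s3}): φ is true.
  s2 (successors {s3}): φ is false.
  s3 (successors {s2}): φ is true.
  s4 (successors ∅): φ is true.
For instance, at s1:
  At s1: r \lor p is true, \Box p is false, so (r \lor p) \lor \Box p is true.
    At s1: \Box p requires p at every successor {s0, s2, s3}.
      p fails at s0, so \Box p is false at s1.
Satisfying worlds: {s1, s3, s4}

s1, s3, s4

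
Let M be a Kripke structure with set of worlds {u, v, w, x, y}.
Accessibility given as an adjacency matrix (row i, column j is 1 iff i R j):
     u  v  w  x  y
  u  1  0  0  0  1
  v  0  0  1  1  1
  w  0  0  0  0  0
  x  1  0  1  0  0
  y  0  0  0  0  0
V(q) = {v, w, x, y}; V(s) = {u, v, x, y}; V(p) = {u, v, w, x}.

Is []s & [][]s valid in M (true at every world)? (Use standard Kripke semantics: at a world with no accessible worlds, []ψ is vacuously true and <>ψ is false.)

Let φ = []s & [][]s. Evaluate φ at each world:
  u (successors {u, y}): φ is true.
  v (successors {w, x, y}): φ is false.
  w (successors ∅): φ is true.
  x (successors {u, w}): φ is false.
  y (successors ∅): φ is true.
Detail at v (counterexample):
  At v: []s is false, [][]s is false, so []s & [][]s is false.
    At v: []s requires s at every successor {w, x, y}.
      s fails at w, so []s is false at v.
    At v: [][]s requires []s at every successor {w, x, y}.
      []s fails at x, so [][]s is false at v.

No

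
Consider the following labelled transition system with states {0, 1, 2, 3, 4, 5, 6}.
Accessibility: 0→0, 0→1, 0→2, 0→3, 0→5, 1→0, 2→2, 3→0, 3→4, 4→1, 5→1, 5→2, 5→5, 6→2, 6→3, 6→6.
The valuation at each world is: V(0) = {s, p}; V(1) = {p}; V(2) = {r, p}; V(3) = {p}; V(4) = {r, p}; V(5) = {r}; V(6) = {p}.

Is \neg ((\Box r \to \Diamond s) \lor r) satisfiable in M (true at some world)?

No

Let φ = \neg ((\Box r \to \Diamond s) \lor r). Evaluate φ at each world:
  0 (successors {0, 1, 2, 3, 5}): φ is false.
  1 (successors {0}): φ is false.
  2 (successors {2}): φ is false.
  3 (successors {0, 4}): φ is false.
  4 (successors {1}): φ is false.
  5 (successors {1, 2, 5}): φ is false.
  6 (successors {2, 3, 6}): φ is false.
For instance, at 4:
  At 4: (\Box r \to \Diamond s) \lor r is true, so \neg ((\Box r \to \Diamond s) \lor r) is false.
    At 4: \Box r \to \Diamond s is true, r is true, so (\Box r \to \Diamond s) \lor r is true.
      At 4: \Box r is false, \Diamond s is false, so \Box r \to \Diamond s is true.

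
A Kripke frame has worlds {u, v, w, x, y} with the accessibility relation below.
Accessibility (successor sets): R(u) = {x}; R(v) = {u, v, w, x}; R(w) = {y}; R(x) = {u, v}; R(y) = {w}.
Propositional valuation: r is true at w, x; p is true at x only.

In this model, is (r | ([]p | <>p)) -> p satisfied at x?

Recall that []ψ holds at a world iff ψ holds at every accessible world, and <>ψ holds iff ψ holds at some accessible world.
At x: r | ([]p | <>p) is true, p is true, so (r | ([]p | <>p)) -> p is true.
  At x: r is true, []p | <>p is false, so r | ([]p | <>p) is true.
    At x: []p is false, <>p is false, so []p | <>p is false.
      At x: []p requires p at every successor {u, v}.
        p fails at u, so []p is false at x.
      At x: <>p requires p at some successor in {u, v}.
        At u: p is false.
        At v: p is false.
      So <>p is false at x.

Yes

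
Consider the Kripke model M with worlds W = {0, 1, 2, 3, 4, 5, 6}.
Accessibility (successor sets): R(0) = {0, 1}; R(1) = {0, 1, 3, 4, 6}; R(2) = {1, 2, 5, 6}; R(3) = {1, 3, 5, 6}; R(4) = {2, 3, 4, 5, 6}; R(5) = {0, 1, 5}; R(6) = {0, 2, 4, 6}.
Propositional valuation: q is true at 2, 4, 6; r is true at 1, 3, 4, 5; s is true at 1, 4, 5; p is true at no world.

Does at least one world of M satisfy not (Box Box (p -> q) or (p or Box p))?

No

Let φ = not (Box Box (p -> q) or (p or Box p)). Evaluate φ at each world:
  0 (successors {0, 1}): φ is false.
  1 (successors {0, 1, 3, 4, 6}): φ is false.
  2 (successors {1, 2, 5, 6}): φ is false.
  3 (successors {1, 3, 5, 6}): φ is false.
  4 (successors {2, 3, 4, 5, 6}): φ is false.
  5 (successors {0, 1, 5}): φ is false.
  6 (successors {0, 2, 4, 6}): φ is false.
For instance, at 3:
  At 3: Box Box (p -> q) or (p or Box p) is true, so not (Box Box (p -> q) or (p or Box p)) is false.
    At 3: Box Box (p -> q) is true, p or Box p is false, so Box Box (p -> q) or (p or Box p) is true.
      At 3: Box Box (p -> q) requires Box (p -> q) at every successor {1, 3, 5, 6}.
        At 1: Box (p -> q) is true.
        At 3: Box (p -> q) is true.
        At 5: Box (p -> q) is true.
        At 6: Box (p -> q) is true.
      So Box Box (p -> q) is true at 3.
      At 3: p is false, Box p is false, so p or Box p is false.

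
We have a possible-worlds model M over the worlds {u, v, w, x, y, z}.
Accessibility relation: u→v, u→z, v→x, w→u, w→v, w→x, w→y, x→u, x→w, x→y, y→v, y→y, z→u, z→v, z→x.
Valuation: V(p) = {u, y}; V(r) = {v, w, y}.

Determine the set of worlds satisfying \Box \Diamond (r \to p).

Let φ = \Box \Diamond (r \to p). Evaluate φ at each world:
  u (successors {v, z}): φ is true.
  v (successors {x}): φ is true.
  w (successors {u, v, x, y}): φ is true.
  x (successors {u, w, y}): φ is true.
  y (successors {v, y}): φ is true.
  z (successors {u, v, x}): φ is true.
For instance, at x:
  At x: \Box \Diamond (r \to p) requires \Diamond (r \to p) at every successor {u, w, y}.
      At u: \Diamond (r \to p) requires r \to p at some successor in {v, z}.
        r \to p holds at z, so \Diamond (r \to p) is true at u.
      At w: \Diamond (r \to p) requires r \to p at some successor in {u, v, x, y}.
        r \to p holds at u, so \Diamond (r \to p) is true at w.
      At y: \Diamond (r \to p) requires r \to p at some successor in {v, y}.
        r \to p holds at y, so \Diamond (r \to p) is true at y.
  So \Box \Diamond (r \to p) is true at x.
Satisfying worlds: {u, v, w, x, y, z}

u, v, w, x, y, z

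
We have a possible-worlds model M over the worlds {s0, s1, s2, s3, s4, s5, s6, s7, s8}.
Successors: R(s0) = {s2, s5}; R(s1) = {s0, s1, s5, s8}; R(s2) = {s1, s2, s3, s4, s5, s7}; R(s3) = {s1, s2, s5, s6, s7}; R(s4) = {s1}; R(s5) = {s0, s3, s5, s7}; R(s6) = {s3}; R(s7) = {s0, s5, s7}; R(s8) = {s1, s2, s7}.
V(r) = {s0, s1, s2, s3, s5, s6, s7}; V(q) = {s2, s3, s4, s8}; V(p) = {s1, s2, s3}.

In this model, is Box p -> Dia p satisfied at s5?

Yes

At s5: Box p is false, Dia p is true, so Box p -> Dia p is true.
  At s5: Box p requires p at every successor {s0, s3, s5, s7}.
    p fails at s0, so Box p is false at s5.
  At s5: Dia p requires p at some successor in {s0, s3, s5, s7}.
    p holds at s3, so Dia p is true at s5.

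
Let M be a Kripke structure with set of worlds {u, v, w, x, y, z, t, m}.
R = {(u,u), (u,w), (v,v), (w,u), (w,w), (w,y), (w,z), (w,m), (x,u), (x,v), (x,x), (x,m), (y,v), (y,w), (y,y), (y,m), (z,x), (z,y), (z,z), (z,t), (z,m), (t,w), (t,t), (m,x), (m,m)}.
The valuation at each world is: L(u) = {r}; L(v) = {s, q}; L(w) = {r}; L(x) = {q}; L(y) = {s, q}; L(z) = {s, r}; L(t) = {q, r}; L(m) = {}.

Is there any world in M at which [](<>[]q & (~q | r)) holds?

Recall that []ψ holds at a world iff ψ holds at every accessible world, and <>ψ holds iff ψ holds at some accessible world.
Let φ = [](<>[]q & (~q | r)). Evaluate φ at each world:
  u (successors {u, w}): φ is false.
  v (successors {v}): φ is false.
  w (successors {u, w, y, z, m}): φ is false.
  x (successors {u, v, x, m}): φ is false.
  y (successors {v, w, y, m}): φ is false.
  z (successors {x, y, z, t, m}): φ is false.
  t (successors {w, t}): φ is false.
  m (successors {x, m}): φ is false.
For instance, at z:
  At z: [](<>[]q & (~q | r)) requires <>[]q & (~q | r) at every successor {x, y, z, t, m}.
    <>[]q & (~q | r) fails at x, so [](<>[]q & (~q | r)) is false at z.
      At x: <>[]q is true, ~q | r is false, so <>[]q & (~q | r) is false.

No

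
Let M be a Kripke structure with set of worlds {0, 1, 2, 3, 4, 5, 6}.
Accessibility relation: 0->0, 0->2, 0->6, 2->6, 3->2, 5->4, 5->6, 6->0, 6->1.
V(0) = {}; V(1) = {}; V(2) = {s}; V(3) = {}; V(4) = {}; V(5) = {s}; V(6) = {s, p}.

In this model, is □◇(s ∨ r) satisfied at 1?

Yes

At 1: no accessible worlds, so □◇(s ∨ r) holds vacuously.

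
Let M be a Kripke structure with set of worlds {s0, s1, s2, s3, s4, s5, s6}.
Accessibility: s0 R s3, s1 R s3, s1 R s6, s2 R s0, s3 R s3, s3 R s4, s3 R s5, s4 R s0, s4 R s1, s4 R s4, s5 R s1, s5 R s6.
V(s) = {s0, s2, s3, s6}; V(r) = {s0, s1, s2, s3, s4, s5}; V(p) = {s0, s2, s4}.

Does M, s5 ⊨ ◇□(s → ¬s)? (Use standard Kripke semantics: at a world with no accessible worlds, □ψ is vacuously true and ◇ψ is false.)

Yes

Recall that □ψ holds at a world iff ψ holds at every accessible world, and ◇ψ holds iff ψ holds at some accessible world.
At s5: ◇□(s → ¬s) requires □(s → ¬s) at some successor in {s1, s6}.
  □(s → ¬s) holds at s6, so ◇□(s → ¬s) is true at s5.
    At s6: no accessible worlds, so □(s → ¬s) holds vacuously.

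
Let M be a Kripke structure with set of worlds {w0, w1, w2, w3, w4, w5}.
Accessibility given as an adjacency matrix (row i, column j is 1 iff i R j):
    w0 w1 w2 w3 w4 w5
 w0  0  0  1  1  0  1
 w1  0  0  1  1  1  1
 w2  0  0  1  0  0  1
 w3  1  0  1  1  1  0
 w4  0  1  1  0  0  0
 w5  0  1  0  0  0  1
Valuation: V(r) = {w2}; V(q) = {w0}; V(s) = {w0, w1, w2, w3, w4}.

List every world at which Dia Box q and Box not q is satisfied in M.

none

Recall that Box ψ holds at a world iff ψ holds at every accessible world, and Dia ψ holds iff ψ holds at some accessible world.
Let φ = Dia Box q and Box not q. Evaluate φ at each world:
  w0 (successors {w2, w3, w5}): φ is false.
  w1 (successors {w2, w3, w4, w5}): φ is false.
  w2 (successors {w2, w5}): φ is false.
  w3 (successors {w0, w2, w3, w4}): φ is false.
  w4 (successors {w1, w2}): φ is false.
  w5 (successors {w1, w5}): φ is false.
For instance, at w1:
  At w1: Dia Box q is false, Box not q is true, so Dia Box q and Box not q is false.
    At w1: Dia Box q requires Box q at some successor in {w2, w3, w4, w5}.
      At w2: Box q is false.
      At w3: Box q is false.
      At w4: Box q is false.
      At w5: Box q is false.
    So Dia Box q is false at w1.
    At w1: Box not q requires not q at every successor {w2, w3, w4, w5}.
      At w2: not q is true.
      At w3: not q is true.
      At w4: not q is true.
      At w5: not q is true.
    So Box not q is true at w1.
Satisfying worlds: none.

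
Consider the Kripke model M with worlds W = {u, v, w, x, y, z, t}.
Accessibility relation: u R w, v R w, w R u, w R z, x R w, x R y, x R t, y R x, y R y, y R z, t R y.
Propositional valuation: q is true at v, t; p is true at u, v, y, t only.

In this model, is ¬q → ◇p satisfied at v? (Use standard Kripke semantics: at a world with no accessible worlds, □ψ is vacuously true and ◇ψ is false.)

Yes

At v: ¬q is false, ◇p is false, so ¬q → ◇p is true.
  At v: ◇p requires p at some successor in {w}.
    At w: p is false.
  So ◇p is false at v.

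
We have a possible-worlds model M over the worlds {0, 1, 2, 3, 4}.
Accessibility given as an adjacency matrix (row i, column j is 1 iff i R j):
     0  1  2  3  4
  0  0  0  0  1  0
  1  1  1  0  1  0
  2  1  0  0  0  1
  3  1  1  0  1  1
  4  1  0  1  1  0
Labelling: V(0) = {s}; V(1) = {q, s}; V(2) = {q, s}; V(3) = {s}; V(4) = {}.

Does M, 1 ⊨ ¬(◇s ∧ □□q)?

At 1: ◇s ∧ □□q is false, so ¬(◇s ∧ □□q) is true.
  At 1: ◇s is true, □□q is false, so ◇s ∧ □□q is false.
    At 1: ◇s requires s at some successor in {0, 1, 3}.
      s holds at 0, so ◇s is true at 1.
    At 1: □□q requires □q at every successor {0, 1, 3}.
      □q fails at 0, so □□q is false at 1.

Yes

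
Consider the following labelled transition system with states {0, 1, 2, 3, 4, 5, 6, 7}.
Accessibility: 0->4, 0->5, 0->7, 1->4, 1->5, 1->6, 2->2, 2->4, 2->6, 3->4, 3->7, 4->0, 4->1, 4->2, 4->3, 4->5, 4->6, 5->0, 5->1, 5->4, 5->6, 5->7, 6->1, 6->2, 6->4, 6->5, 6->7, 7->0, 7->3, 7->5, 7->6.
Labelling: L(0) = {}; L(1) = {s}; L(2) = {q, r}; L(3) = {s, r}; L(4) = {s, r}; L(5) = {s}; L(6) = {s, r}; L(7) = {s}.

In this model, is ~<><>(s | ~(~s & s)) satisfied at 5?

At 5: <><>(s | ~(~s & s)) is true, so ~<><>(s | ~(~s & s)) is false.
  At 5: <><>(s | ~(~s & s)) requires <>(s | ~(~s & s)) at some successor in {0, 1, 4, 6, 7}.
    <>(s | ~(~s & s)) holds at 0, so <><>(s | ~(~s & s)) is true at 5.
      At 0: <>(s | ~(~s & s)) requires s | ~(~s & s) at some successor in {4, 5, 7}.
        s | ~(~s & s) holds at 4, so <>(s | ~(~s & s)) is true at 0.

No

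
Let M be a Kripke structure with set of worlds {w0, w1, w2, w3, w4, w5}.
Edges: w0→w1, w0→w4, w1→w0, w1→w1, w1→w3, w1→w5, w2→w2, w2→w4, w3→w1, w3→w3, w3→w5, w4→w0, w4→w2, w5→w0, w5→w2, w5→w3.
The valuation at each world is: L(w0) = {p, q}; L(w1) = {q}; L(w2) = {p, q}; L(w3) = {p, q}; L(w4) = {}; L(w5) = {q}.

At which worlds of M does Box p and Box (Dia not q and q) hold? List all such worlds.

w4

Recall that Box ψ holds at a world iff ψ holds at every accessible world, and Dia ψ holds iff ψ holds at some accessible world.
Let φ = Box p and Box (Dia not q and q). Evaluate φ at each world:
  w0 (successors {w1, w4}): φ is false.
  w1 (successors {w0, w1, w3, w5}): φ is false.
  w2 (successors {w2, w4}): φ is false.
  w3 (successors {w1, w3, w5}): φ is false.
  w4 (successors {w0, w2}): φ is true.
  w5 (successors {w0, w2, w3}): φ is false.
For instance, at w2:
  At w2: Box p is false, Box (Dia not q and q) is false, so Box p and Box (Dia not q and q) is false.
    At w2: Box p requires p at every successor {w2, w4}.
      p fails at w4, so Box p is false at w2.
    At w2: Box (Dia not q and q) requires Dia not q and q at every successor {w2, w4}.
      Dia not q and q fails at w4, so Box (Dia not q and q) is false at w2.
Satisfying worlds: {w4}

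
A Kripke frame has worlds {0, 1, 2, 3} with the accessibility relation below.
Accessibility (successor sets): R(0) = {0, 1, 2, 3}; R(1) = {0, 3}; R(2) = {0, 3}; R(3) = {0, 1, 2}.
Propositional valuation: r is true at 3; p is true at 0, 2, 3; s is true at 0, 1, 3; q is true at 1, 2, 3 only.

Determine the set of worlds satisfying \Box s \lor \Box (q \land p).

1, 2

Let φ = \Box s \lor \Box (q \land p). Evaluate φ at each world:
  0 (successors {0, 1, 2, 3}): φ is false.
  1 (successors {0, 3}): φ is true.
  2 (successors {0, 3}): φ is true.
  3 (successors {0, 1, 2}): φ is false.
For instance, at 0:
  At 0: \Box s is false, \Box (q \land p) is false, so \Box s \lor \Box (q \land p) is false.
    At 0: \Box s requires s at every successor {0, 1, 2, 3}.
      s fails at 2, so \Box s is false at 0.
    At 0: \Box (q \land p) requires q \land p at every successor {0, 1, 2, 3}.
      q \land p fails at 0, so \Box (q \land p) is false at 0.
Satisfying worlds: {1, 2}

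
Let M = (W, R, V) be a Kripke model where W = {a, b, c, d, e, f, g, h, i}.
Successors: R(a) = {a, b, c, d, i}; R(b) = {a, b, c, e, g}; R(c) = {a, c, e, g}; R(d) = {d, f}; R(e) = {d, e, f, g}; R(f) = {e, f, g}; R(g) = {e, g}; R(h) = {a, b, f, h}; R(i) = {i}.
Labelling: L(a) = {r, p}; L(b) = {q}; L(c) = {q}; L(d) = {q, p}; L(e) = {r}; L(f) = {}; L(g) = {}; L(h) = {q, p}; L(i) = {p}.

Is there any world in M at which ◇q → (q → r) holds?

Yes

Let φ = ◇q → (q → r). Evaluate φ at each world:
  a (successors {a, b, c, d, i}): φ is true.
  b (successors {a, b, c, e, g}): φ is false.
  c (successors {a, c, e, g}): φ is false.
  d (successors {d, f}): φ is false.
  e (successors {d, e, f, g}): φ is true.
  f (successors {e, f, g}): φ is true.
  g (successors {e, g}): φ is true.
  h (successors {a, b, f, h}): φ is false.
  i (successors {i}): φ is true.
Detail at a (witness):
  At a: ◇q is true, q → r is true, so ◇q → (q → r) is true.
    At a: ◇q requires q at some successor in {a, b, c, d, i}.
      q holds at b, so ◇q is true at a.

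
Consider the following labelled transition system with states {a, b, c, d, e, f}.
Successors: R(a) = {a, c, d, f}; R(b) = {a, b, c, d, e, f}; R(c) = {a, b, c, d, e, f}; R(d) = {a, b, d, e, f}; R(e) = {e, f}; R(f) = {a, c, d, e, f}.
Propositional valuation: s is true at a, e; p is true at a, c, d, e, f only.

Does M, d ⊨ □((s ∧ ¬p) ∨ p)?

No

Recall that □ψ holds at a world iff ψ holds at every accessible world, and ◇ψ holds iff ψ holds at some accessible world.
At d: □((s ∧ ¬p) ∨ p) requires (s ∧ ¬p) ∨ p at every successor {a, b, d, e, f}.
  (s ∧ ¬p) ∨ p fails at b, so □((s ∧ ¬p) ∨ p) is false at d.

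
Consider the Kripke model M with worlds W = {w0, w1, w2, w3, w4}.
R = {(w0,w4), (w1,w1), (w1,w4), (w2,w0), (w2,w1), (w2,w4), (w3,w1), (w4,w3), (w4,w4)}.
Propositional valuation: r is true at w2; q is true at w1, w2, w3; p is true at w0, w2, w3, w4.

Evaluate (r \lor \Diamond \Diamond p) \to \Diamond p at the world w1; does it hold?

Yes

At w1: r \lor \Diamond \Diamond p is true, \Diamond p is true, so (r \lor \Diamond \Diamond p) \to \Diamond p is true.
  At w1: r is false, \Diamond \Diamond p is true, so r \lor \Diamond \Diamond p is true.
    At w1: \Diamond \Diamond p requires \Diamond p at some successor in {w1, w4}.
      \Diamond p holds at w1, so \Diamond \Diamond p is true at w1.
  At w1: \Diamond p requires p at some successor in {w1, w4}.
    p holds at w4, so \Diamond p is true at w1.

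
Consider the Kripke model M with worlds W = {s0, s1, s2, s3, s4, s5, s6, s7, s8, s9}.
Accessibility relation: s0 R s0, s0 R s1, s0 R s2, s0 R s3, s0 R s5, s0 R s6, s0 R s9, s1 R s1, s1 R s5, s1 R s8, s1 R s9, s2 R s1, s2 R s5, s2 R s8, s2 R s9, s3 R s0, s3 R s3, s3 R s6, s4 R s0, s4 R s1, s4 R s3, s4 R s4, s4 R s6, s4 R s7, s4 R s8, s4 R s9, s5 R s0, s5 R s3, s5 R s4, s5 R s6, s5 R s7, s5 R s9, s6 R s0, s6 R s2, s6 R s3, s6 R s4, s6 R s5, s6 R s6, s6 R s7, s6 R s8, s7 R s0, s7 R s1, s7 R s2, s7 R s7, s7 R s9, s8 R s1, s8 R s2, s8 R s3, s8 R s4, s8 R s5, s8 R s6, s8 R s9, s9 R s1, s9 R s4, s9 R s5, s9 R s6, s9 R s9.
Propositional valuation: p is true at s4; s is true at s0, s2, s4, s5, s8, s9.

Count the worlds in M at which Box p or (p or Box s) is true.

Let φ = Box p or (p or Box s). Evaluate φ at each world:
  s0 (successors {s0, s1, s2, s3, s5, s6, s9}): φ is false.
  s1 (successors {s1, s5, s8, s9}): φ is false.
  s2 (successors {s1, s5, s8, s9}): φ is false.
  s3 (successors {s0, s3, s6}): φ is false.
  s4 (successors {s0, s1, s3, s4, s6, s7, s8, s9}): φ is true.
  s5 (successors {s0, s3, s4, s6, s7, s9}): φ is false.
  s6 (successors {s0, s2, s3, s4, s5, s6, s7, s8}): φ is false.
  s7 (successors {s0, s1, s2, s7, s9}): φ is false.
  s8 (successors {s1, s2, s3, s4, s5, s6, s9}): φ is false.
  s9 (successors {s1, s4, s5, s6, s9}): φ is false.
For instance, at s6:
  At s6: Box p is false, p or Box s is false, so Box p or (p or Box s) is false.
    At s6: Box p requires p at every successor {s0, s2, s3, s4, s5, s6, s7, s8}.
      p fails at s0, so Box p is false at s6.
    At s6: p is false, Box s is false, so p or Box s is false.
      At s6: Box s requires s at every successor {s0, s2, s3, s4, s5, s6, s7, s8}.
        s fails at s3, so Box s is false at s6.
Satisfying worlds: {s4}

1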